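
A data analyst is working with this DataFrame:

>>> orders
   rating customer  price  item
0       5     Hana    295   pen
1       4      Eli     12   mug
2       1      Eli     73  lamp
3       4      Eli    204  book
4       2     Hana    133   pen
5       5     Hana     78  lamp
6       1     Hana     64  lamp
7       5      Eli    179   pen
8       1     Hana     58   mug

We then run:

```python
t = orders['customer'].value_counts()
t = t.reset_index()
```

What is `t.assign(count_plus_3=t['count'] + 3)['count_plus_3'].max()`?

value_counts of customer:
customer
Hana    5
Eli     4
Name: count, dtype: int64
reset_index():
  customer  count
0     Hana      5
1      Eli      4
add column count_plus_3 = t['count'] + 3:
  customer  count  count_plus_3
0     Hana      5             8
1      Eli      4             7
Then the max of column 'count_plus_3': 8

8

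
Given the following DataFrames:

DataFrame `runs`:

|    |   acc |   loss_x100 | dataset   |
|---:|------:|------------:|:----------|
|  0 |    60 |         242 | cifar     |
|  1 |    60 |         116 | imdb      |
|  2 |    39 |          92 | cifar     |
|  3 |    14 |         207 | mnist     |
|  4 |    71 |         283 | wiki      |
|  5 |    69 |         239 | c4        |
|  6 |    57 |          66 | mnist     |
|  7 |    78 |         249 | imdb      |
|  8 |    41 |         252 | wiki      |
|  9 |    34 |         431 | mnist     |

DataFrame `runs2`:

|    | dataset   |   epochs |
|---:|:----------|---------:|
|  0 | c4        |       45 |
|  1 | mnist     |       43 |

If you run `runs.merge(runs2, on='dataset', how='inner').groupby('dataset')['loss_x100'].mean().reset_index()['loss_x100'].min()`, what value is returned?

234.666666667

merge on 'dataset' (how='inner') → 4 rows:
   acc  loss_x100 dataset  epochs
0   14        207   mnist      43
1   69        239      c4      45
2   57         66   mnist      43
3   34        431   mnist      43
group by dataset, mean of loss_x100:
dataset
c4       239.000000
mnist    234.666667
Name: loss_x100, dtype: float64
reset_index():
  dataset   loss_x100
0      c4  239.000000
1   mnist  234.666667
Taking the min of column 'loss_x100' gives 234.666666667.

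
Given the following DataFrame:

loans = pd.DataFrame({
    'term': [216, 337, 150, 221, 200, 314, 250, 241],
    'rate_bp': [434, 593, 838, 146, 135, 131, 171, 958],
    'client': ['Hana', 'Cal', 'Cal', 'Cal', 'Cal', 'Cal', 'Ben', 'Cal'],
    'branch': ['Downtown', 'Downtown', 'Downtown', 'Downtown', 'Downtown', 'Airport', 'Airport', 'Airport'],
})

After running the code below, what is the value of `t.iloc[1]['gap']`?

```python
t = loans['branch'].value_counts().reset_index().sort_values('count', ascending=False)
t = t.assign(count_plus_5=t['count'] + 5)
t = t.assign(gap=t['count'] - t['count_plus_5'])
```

-5

value_counts of branch:
branch
Downtown    5
Airport     3
Name: count, dtype: int64
reset_index():
     branch  count
0  Downtown      5
1   Airport      3
sort by count descending:
     branch  count
0  Downtown      5
1   Airport      3
add column count_plus_5 = t['count'] + 5:
     branch  count  count_plus_5
0  Downtown      5            10
1   Airport      3             8
add column gap = t['count'] - t['count_plus_5']:
     branch  count  count_plus_5  gap
0  Downtown      5            10   -5
1   Airport      3             8   -5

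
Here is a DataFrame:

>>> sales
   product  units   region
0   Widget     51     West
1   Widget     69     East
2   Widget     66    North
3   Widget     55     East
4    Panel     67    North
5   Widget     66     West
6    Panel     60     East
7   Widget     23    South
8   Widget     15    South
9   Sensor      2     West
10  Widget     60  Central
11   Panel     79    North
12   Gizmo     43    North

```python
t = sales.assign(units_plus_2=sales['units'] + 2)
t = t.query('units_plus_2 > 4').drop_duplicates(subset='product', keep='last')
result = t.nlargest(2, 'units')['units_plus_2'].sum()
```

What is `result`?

add column units_plus_2 = sales['units'] + 2:
   product  units   region  units_plus_2
0   Widget     51     West            53
1   Widget     69     East            71
2   Widget     66    North            68
3   Widget     55     East            57
4    Panel     67    North            69
5   Widget     66     West            68
6    Panel     60     East            62
7   Widget     23    South            25
8   Widget     15    South            17
9   Sensor      2     West             4
10  Widget     60  Central            62
11   Panel     79    North            81
12   Gizmo     43    North            45
filter rows where units_plus_2 > 4:
   product  units   region  units_plus_2
0   Widget     51     West            53
1   Widget     69     East            71
2   Widget     66    North            68
3   Widget     55     East            57
4    Panel     67    North            69
5   Widget     66     West            68
6    Panel     60     East            62
7   Widget     23    South            25
8   Widget     15    South            17
10  Widget     60  Central            62
11   Panel     79    North            81
12   Gizmo     43    North            45
drop duplicate product (keep=last):
   product  units   region  units_plus_2
10  Widget     60  Central            62
11   Panel     79    North            81
12   Gizmo     43    North            45
take 2 rows with largest units:
   product  units   region  units_plus_2
11   Panel     79    North            81
10  Widget     60  Central            62
The sum of column 'units_plus_2' is 143.

143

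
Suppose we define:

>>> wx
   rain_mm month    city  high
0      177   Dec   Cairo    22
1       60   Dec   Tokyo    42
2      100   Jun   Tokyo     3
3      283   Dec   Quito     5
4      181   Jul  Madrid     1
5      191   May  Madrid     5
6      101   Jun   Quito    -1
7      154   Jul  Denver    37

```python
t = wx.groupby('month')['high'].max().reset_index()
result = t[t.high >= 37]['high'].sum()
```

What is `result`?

79

group by month, max of high:
month
Dec    42
Jul    37
Jun     3
May     5
Name: high, dtype: int64
reset_index():
  month  high
0   Dec    42
1   Jul    37
2   Jun     3
3   May     5
filter rows where high >= 37:
  month  high
0   Dec    42
1   Jul    37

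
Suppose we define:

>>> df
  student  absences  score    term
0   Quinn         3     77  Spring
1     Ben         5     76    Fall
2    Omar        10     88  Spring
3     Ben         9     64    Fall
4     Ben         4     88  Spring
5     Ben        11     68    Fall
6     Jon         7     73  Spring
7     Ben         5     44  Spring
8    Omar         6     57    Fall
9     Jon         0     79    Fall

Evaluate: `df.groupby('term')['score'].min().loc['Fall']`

group by term, min of score:
term
Fall      57
Spring    44
Name: score, dtype: int64
value at index 'Fall' → 57

57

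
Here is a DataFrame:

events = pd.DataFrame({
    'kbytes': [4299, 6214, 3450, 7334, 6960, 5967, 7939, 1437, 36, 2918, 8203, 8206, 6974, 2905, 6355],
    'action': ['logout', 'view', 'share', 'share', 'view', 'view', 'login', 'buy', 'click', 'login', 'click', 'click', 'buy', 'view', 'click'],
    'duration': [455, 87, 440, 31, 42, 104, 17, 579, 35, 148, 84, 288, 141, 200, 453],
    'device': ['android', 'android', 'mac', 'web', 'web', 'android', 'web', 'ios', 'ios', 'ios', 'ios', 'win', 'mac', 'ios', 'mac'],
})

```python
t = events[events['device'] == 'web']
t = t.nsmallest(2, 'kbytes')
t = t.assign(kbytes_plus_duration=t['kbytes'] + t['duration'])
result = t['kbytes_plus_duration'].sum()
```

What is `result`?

filter rows where device == 'web':
   kbytes action  duration device
3    7334  share        31    web
4    6960   view        42    web
6    7939  login        17    web
take 2 rows with smallest kbytes:
   kbytes action  duration device
4    6960   view        42    web
3    7334  share        31    web
add column kbytes_plus_duration = t['kbytes'] + t['duration']:
   kbytes action  duration device  kbytes_plus_duration
4    6960   view        42    web                  7002
3    7334  share        31    web                  7365
The sum of column 'kbytes_plus_duration' is 14367.

14367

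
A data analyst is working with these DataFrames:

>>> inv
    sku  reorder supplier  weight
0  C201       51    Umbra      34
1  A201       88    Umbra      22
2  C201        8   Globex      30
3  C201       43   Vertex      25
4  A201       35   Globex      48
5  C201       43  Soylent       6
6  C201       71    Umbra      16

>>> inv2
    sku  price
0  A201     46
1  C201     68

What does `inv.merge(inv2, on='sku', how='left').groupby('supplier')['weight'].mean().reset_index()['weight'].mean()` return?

merge on 'sku' (how='left') → 7 rows:
    sku  reorder supplier  weight  price
0  C201       51    Umbra      34     68
1  A201       88    Umbra      22     46
2  C201        8   Globex      30     68
3  C201       43   Vertex      25     68
4  A201       35   Globex      48     46
5  C201       43  Soylent       6     68
6  C201       71    Umbra      16     68
group by supplier, mean of weight:
supplier
Globex     39.0
Soylent     6.0
Umbra      24.0
Vertex     25.0
Name: weight, dtype: float64
reset_index():
  supplier  weight
0   Globex    39.0
1  Soylent     6.0
2    Umbra    24.0
3   Vertex    25.0

23.5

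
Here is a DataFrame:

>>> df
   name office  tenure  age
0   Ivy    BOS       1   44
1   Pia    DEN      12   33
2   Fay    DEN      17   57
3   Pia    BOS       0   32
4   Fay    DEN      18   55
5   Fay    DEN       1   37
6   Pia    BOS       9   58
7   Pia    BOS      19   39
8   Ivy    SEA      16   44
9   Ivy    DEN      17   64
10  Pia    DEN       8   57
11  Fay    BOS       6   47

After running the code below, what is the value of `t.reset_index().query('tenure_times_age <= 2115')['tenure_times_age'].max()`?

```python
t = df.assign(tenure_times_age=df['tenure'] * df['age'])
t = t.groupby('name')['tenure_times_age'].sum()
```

add column tenure_times_age = df['tenure'] * df['age']:
   name office  tenure  age  tenure_times_age
0   Ivy    BOS       1   44                44
1   Pia    DEN      12   33               396
2   Fay    DEN      17   57               969
3   Pia    BOS       0   32                 0
4   Fay    DEN      18   55               990
5   Fay    DEN       1   37                37
6   Pia    BOS       9   58               522
7   Pia    BOS      19   39               741
8   Ivy    SEA      16   44               704
9   Ivy    DEN      17   64              1088
10  Pia    DEN       8   57               456
11  Fay    BOS       6   47               282
group by name, sum of tenure_times_age:
name
Fay    2278
Ivy    1836
Pia    2115
Name: tenure_times_age, dtype: int64
reset_index():
  name  tenure_times_age
0  Fay              2278
1  Ivy              1836
2  Pia              2115
filter rows where tenure_times_age <= 2115:
  name  tenure_times_age
1  Ivy              1836
2  Pia              2115
Hence 2115.

2115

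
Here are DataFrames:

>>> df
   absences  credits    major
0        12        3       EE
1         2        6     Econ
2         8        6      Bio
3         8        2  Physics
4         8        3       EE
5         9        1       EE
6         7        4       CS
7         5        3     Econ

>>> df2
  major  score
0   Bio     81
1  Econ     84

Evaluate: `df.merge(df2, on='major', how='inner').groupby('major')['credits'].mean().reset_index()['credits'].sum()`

merge on 'major' (how='inner') → 3 rows:
   absences  credits major  score
0         2        6  Econ     84
1         8        6   Bio     81
2         5        3  Econ     84
group by major, mean of credits:
major
Bio     6.0
Econ    4.5
Name: credits, dtype: float64
reset_index():
  major  credits
0   Bio      6.0
1  Econ      4.5

10.5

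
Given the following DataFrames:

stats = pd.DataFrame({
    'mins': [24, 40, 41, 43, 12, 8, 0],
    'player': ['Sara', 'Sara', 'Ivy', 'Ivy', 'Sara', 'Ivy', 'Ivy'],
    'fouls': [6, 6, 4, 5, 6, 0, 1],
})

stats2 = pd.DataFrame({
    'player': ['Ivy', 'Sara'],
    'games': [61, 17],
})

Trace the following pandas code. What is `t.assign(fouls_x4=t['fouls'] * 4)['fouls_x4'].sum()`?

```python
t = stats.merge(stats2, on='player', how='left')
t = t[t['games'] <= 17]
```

merge on 'player' (how='left') → 7 rows:
   mins player  fouls  games
0    24   Sara      6     17
1    40   Sara      6     17
2    41    Ivy      4     61
3    43    Ivy      5     61
4    12   Sara      6     17
5     8    Ivy      0     61
6     0    Ivy      1     61
filter rows where games <= 17:
   mins player  fouls  games
0    24   Sara      6     17
1    40   Sara      6     17
4    12   Sara      6     17
add column fouls_x4 = t['fouls'] * 4:
   mins player  fouls  games  fouls_x4
0    24   Sara      6     17        24
1    40   Sara      6     17        24
4    12   Sara      6     17        24
Taking the sum of column 'fouls_x4' gives 72.

72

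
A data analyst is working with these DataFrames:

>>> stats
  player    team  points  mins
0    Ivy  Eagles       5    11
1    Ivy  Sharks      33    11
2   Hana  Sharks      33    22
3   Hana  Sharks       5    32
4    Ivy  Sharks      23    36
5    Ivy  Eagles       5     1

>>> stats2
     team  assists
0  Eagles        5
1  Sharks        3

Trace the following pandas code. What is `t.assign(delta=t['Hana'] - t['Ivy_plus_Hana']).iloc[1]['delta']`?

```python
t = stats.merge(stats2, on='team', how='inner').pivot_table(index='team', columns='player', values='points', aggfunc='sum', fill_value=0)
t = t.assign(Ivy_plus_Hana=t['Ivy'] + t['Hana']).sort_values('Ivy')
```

-56

merge on 'team' (how='inner') → 6 rows:
  player    team  points  mins  assists
0    Ivy  Eagles       5    11        5
1    Ivy  Sharks      33    11        3
2   Hana  Sharks      33    22        3
3   Hana  Sharks       5    32        3
4    Ivy  Sharks      23    36        3
5    Ivy  Eagles       5     1        5
pivot: rows=team, cols=player, sum(points):
player  Hana  Ivy
team             
Eagles     0   10
Sharks    38   56
add column Ivy_plus_Hana = t['Ivy'] + t['Hana']:
player  Hana  Ivy  Ivy_plus_Hana
team                            
Eagles     0   10             10
Sharks    38   56             94
sort by Ivy:
player  Hana  Ivy  Ivy_plus_Hana
team                            
Eagles     0   10             10
Sharks    38   56             94
add column delta = t['Hana'] - t['Ivy_plus_Hana']:
player  Hana  Ivy  Ivy_plus_Hana  delta
team                                   
Eagles     0   10             10    -10
Sharks    38   56             94    -56
The value at position 1, column 'delta' is -56.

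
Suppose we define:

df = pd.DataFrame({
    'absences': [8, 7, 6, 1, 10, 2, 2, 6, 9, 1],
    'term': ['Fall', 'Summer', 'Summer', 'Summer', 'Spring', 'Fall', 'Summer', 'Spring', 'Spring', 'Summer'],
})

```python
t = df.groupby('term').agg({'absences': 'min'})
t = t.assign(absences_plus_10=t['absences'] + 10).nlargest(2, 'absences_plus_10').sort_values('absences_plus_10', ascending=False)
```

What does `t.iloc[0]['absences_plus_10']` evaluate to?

group by term, min of absences:
        absences
term            
Fall           2
Spring         6
Summer         1
add column absences_plus_10 = t['absences'] + 10:
        absences  absences_plus_10
term                              
Fall           2                12
Spring         6                16
Summer         1                11
take 2 rows with largest absences_plus_10:
        absences  absences_plus_10
term                              
Spring         6                16
Fall           2                12
sort by absences_plus_10 descending:
        absences  absences_plus_10
term                              
Spring         6                16
Fall           2                12
So iloc[0]['absences_plus_10'] = 16.

16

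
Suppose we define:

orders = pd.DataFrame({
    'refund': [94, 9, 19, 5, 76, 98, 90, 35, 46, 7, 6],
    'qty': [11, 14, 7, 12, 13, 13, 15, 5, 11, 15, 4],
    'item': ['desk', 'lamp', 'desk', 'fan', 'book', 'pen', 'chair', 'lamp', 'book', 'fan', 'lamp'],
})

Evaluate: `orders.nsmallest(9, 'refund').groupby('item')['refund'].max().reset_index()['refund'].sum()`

227

take 9 rows with smallest refund:
    refund  qty   item
3        5   12    fan
10       6    4   lamp
9        7   15    fan
1        9   14   lamp
2       19    7   desk
7       35    5   lamp
8       46   11   book
4       76   13   book
6       90   15  chair
group by item, max of refund:
item
book     76
chair    90
desk     19
fan       7
lamp     35
Name: refund, dtype: int64
reset_index():
    item  refund
0   book      76
1  chair      90
2   desk      19
3    fan       7
4   lamp      35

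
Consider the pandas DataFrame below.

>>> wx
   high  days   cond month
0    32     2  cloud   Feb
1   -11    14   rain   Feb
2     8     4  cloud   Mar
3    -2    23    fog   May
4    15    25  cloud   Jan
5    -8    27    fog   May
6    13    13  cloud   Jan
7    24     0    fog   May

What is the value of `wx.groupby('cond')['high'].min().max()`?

group by cond, min of high:
cond
cloud     8
fog      -8
rain    -11
Name: high, dtype: int64

8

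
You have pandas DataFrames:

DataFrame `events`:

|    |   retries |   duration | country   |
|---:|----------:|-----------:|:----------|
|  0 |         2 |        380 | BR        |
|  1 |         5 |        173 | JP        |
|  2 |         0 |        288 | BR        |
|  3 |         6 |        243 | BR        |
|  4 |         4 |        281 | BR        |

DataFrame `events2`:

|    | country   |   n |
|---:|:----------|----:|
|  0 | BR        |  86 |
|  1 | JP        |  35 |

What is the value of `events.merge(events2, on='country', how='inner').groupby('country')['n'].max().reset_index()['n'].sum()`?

merge on 'country' (how='inner') → 5 rows:
   retries  duration country   n
0        2       380      BR  86
1        5       173      JP  35
2        0       288      BR  86
3        6       243      BR  86
4        4       281      BR  86
group by country, max of n:
country
BR    86
JP    35
Name: n, dtype: int64
reset_index():
  country   n
0      BR  86
1      JP  35
Reading off the sum of column 'n', we get 121.

121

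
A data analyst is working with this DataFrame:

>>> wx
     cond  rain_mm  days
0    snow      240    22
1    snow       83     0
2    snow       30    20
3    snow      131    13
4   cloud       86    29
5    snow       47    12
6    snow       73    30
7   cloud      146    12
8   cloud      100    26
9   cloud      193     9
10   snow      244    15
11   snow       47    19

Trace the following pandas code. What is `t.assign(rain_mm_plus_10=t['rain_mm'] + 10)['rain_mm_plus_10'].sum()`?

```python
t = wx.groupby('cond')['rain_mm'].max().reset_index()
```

457

group by cond, max of rain_mm:
cond
cloud    193
snow     244
Name: rain_mm, dtype: int64
reset_index():
    cond  rain_mm
0  cloud      193
1   snow      244
add column rain_mm_plus_10 = t['rain_mm'] + 10:
    cond  rain_mm  rain_mm_plus_10
0  cloud      193              203
1   snow      244              254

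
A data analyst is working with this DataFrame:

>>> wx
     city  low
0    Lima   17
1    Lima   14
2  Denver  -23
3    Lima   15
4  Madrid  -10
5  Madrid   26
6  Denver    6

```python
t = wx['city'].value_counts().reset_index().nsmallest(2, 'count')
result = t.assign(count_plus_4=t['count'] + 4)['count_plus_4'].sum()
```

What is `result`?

value_counts of city:
city
Lima      3
Denver    2
Madrid    2
Name: count, dtype: int64
reset_index():
     city  count
0    Lima      3
1  Denver      2
2  Madrid      2
take 2 rows with smallest count:
     city  count
1  Denver      2
2  Madrid      2
add column count_plus_4 = t['count'] + 4:
     city  count  count_plus_4
1  Denver      2             6
2  Madrid      2             6

12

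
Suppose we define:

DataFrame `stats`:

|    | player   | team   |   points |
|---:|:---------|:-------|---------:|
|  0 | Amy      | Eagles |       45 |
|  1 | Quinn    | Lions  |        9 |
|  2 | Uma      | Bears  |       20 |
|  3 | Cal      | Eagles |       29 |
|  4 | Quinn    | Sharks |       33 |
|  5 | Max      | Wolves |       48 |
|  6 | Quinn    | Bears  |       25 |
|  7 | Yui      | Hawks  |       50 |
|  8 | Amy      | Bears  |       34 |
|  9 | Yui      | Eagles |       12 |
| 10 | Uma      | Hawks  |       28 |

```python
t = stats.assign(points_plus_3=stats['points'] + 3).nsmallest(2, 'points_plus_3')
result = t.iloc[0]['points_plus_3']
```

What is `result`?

add column points_plus_3 = stats['points'] + 3:
   player    team  points  points_plus_3
0     Amy  Eagles      45             48
1   Quinn   Lions       9             12
2     Uma   Bears      20             23
3     Cal  Eagles      29             32
4   Quinn  Sharks      33             36
5     Max  Wolves      48             51
6   Quinn   Bears      25             28
7     Yui   Hawks      50             53
8     Amy   Bears      34             37
9     Yui  Eagles      12             15
10    Uma   Hawks      28             31
take 2 rows with smallest points_plus_3:
  player    team  points  points_plus_3
1  Quinn   Lions       9             12
9    Yui  Eagles      12             15
Reading off the value at position 0, column 'points_plus_3', we get 12.

12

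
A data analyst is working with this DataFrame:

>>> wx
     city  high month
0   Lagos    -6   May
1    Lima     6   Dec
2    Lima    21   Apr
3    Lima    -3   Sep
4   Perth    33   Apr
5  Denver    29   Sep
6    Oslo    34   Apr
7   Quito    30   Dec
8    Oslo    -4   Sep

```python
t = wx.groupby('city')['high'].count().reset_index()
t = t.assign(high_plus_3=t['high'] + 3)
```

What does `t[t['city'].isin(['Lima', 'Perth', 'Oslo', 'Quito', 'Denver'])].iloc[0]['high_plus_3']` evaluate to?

4

group by city, count of high:
city
Denver    1
Lagos     1
Lima      3
Oslo      2
Perth     1
Quito     1
Name: high, dtype: int64
reset_index():
     city  high
0  Denver     1
1   Lagos     1
2    Lima     3
3    Oslo     2
4   Perth     1
5   Quito     1
add column high_plus_3 = t['high'] + 3:
     city  high  high_plus_3
0  Denver     1            4
1   Lagos     1            4
2    Lima     3            6
3    Oslo     2            5
4   Perth     1            4
5   Quito     1            4
filter rows where city in ['Lima', 'Perth', 'Oslo', 'Quito', 'Denver']:
     city  high  high_plus_3
0  Denver     1            4
2    Lima     3            6
3    Oslo     2            5
4   Perth     1            4
5   Quito     1            4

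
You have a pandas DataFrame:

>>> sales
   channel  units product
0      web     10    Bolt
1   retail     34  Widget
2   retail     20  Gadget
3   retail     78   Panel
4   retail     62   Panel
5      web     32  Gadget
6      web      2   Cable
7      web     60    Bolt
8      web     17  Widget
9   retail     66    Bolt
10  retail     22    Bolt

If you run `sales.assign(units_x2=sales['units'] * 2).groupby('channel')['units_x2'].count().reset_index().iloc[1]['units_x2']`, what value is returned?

add column units_x2 = sales['units'] * 2:
   channel  units product  units_x2
0      web     10    Bolt        20
1   retail     34  Widget        68
2   retail     20  Gadget        40
3   retail     78   Panel       156
4   retail     62   Panel       124
5      web     32  Gadget        64
6      web      2   Cable         4
7      web     60    Bolt       120
8      web     17  Widget        34
9   retail     66    Bolt       132
10  retail     22    Bolt        44
group by channel, count of units_x2:
channel
retail    6
web       5
Name: units_x2, dtype: int64
reset_index():
  channel  units_x2
0  retail         6
1     web         5
So iloc[1]['units_x2'] = 5.

5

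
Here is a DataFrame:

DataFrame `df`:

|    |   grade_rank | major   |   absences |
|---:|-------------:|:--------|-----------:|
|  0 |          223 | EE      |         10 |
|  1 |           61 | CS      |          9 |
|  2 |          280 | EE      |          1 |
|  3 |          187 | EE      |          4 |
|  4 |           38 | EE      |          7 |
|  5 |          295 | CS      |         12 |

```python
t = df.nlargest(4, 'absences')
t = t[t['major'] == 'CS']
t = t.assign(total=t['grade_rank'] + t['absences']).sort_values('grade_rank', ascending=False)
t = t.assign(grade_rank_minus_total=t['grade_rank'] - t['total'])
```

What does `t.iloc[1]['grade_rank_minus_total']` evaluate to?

take 4 rows with largest absences:
   grade_rank major  absences
5         295    CS        12
0         223    EE        10
1          61    CS         9
4          38    EE         7
filter rows where major == 'CS':
   grade_rank major  absences
5         295    CS        12
1          61    CS         9
add column total = t['grade_rank'] + t['absences']:
   grade_rank major  absences  total
5         295    CS        12    307
1          61    CS         9     70
sort by grade_rank descending:
   grade_rank major  absences  total
5         295    CS        12    307
1          61    CS         9     70
add column grade_rank_minus_total = t['grade_rank'] - t['total']:
   grade_rank major  absences  total  grade_rank_minus_total
5         295    CS        12    307                     -12
1          61    CS         9     70                      -9
The value at position 1, column 'grade_rank_minus_total' is -9.

-9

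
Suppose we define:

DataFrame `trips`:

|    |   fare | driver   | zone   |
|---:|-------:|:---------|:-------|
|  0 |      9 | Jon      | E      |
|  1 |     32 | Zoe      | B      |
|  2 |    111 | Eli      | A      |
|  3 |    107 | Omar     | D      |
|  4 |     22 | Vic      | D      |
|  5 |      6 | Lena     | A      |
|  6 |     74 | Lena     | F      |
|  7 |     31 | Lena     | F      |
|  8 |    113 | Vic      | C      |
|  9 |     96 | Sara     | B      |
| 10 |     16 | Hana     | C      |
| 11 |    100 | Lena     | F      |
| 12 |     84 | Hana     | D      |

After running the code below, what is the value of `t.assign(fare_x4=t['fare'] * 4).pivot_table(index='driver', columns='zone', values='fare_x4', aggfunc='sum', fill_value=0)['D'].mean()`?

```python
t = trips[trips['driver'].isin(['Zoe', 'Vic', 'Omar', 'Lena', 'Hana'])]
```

170.4

filter rows where driver in ['Zoe', 'Vic', 'Omar', 'Lena', 'Hana']:
    fare driver zone
1     32    Zoe    B
3    107   Omar    D
4     22    Vic    D
5      6   Lena    A
6     74   Lena    F
7     31   Lena    F
8    113    Vic    C
10    16   Hana    C
11   100   Lena    F
12    84   Hana    D
add column fare_x4 = t['fare'] * 4:
    fare driver zone  fare_x4
1     32    Zoe    B      128
3    107   Omar    D      428
4     22    Vic    D       88
5      6   Lena    A       24
6     74   Lena    F      296
7     31   Lena    F      124
8    113    Vic    C      452
10    16   Hana    C       64
11   100   Lena    F      400
12    84   Hana    D      336
pivot: rows=driver, cols=zone, sum(fare_x4):
zone     A    B    C    D    F
driver                        
Hana     0    0   64  336    0
Lena    24    0    0    0  820
Omar     0    0    0  428    0
Vic      0    0  452   88    0
Zoe      0  128    0    0    0
Reading off the mean of column 'D', we get 170.4.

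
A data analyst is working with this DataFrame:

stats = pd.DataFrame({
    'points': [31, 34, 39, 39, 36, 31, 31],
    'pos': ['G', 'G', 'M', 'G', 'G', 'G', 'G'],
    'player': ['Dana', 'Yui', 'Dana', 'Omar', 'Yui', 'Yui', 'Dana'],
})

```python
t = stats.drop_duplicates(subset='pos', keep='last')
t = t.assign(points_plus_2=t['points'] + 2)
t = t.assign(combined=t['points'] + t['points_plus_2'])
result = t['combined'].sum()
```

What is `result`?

drop duplicate pos (keep=last):
   points pos player
2      39   M   Dana
6      31   G   Dana
add column points_plus_2 = t['points'] + 2:
   points pos player  points_plus_2
2      39   M   Dana             41
6      31   G   Dana             33
add column combined = t['points'] + t['points_plus_2']:
   points pos player  points_plus_2  combined
2      39   M   Dana             41        80
6      31   G   Dana             33        64
Then the sum of column 'combined': 144

144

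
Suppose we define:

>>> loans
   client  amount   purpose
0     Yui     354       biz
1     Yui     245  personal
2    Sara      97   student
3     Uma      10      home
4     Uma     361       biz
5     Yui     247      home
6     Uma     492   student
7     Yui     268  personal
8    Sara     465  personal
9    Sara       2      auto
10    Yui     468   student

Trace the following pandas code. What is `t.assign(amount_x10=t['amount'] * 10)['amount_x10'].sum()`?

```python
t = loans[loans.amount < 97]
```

filter rows where amount < 97:
  client  amount purpose
3    Uma      10    home
9   Sara       2    auto
add column amount_x10 = t['amount'] * 10:
  client  amount purpose  amount_x10
3    Uma      10    home         100
9   Sara       2    auto          20
So sum() = 120.

120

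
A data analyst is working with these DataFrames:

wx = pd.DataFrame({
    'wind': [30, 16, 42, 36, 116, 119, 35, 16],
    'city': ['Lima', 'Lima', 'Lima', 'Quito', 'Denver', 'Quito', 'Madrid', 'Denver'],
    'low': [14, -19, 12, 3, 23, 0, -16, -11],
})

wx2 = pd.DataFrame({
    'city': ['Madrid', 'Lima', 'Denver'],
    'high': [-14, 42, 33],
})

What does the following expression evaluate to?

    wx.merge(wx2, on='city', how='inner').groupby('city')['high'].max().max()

42

merge on 'city' (how='inner') → 6 rows:
   wind    city  low  high
0    30    Lima   14    42
1    16    Lima  -19    42
2    42    Lima   12    42
3   116  Denver   23    33
4    35  Madrid  -16   -14
5    16  Denver  -11    33
group by city, max of high:
city
Denver    33
Lima      42
Madrid   -14
Name: high, dtype: int64
Finally, max of the resulting series = 42.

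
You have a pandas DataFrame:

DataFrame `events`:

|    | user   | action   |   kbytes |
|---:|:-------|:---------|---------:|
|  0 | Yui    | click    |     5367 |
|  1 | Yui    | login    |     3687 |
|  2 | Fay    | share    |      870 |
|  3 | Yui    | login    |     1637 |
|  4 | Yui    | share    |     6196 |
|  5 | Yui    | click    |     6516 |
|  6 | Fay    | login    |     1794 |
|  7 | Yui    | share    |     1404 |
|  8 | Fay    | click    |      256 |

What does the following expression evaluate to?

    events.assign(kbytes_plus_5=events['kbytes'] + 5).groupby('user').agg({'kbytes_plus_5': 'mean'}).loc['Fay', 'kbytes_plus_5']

978.333333333

add column kbytes_plus_5 = events['kbytes'] + 5:
  user action  kbytes  kbytes_plus_5
0  Yui  click    5367           5372
1  Yui  login    3687           3692
2  Fay  share     870            875
3  Yui  login    1637           1642
4  Yui  share    6196           6201
5  Yui  click    6516           6521
6  Fay  login    1794           1799
7  Yui  share    1404           1409
8  Fay  click     256            261
group by user, mean of kbytes_plus_5:
      kbytes_plus_5
user               
Fay      978.333333
Yui     4139.500000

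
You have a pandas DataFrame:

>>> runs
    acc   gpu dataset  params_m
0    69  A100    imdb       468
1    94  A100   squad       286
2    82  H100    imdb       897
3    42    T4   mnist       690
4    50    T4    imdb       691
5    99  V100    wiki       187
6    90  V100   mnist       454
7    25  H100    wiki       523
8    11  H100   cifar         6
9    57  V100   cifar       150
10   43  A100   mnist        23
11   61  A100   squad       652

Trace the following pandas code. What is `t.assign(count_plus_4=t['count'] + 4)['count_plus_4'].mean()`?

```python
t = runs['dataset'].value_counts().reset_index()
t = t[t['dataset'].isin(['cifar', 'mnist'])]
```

6.5

value_counts of dataset:
dataset
imdb     3
mnist    3
squad    2
wiki     2
cifar    2
Name: count, dtype: int64
reset_index():
  dataset  count
0    imdb      3
1   mnist      3
2   squad      2
3    wiki      2
4   cifar      2
filter rows where dataset in ['cifar', 'mnist']:
  dataset  count
1   mnist      3
4   cifar      2
add column count_plus_4 = t['count'] + 4:
  dataset  count  count_plus_4
1   mnist      3             7
4   cifar      2             6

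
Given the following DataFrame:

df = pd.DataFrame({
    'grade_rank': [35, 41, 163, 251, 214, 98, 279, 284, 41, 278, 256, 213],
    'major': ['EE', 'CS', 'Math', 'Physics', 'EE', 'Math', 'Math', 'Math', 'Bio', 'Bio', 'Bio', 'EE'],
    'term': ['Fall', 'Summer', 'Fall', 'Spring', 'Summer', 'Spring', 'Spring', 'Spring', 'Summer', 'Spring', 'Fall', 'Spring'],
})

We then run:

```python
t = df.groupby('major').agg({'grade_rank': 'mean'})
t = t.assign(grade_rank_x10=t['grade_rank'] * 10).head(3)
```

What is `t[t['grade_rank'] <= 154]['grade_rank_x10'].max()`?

1540.0

group by major, mean of grade_rank:
         grade_rank
major              
Bio      191.666667
CS        41.000000
EE       154.000000
Math     206.000000
Physics  251.000000
add column grade_rank_x10 = t['grade_rank'] * 10:
         grade_rank  grade_rank_x10
major                              
Bio      191.666667     1916.666667
CS        41.000000      410.000000
EE       154.000000     1540.000000
Math     206.000000     2060.000000
Physics  251.000000     2510.000000
take first 3 rows:
       grade_rank  grade_rank_x10
major                            
Bio    191.666667     1916.666667
CS      41.000000      410.000000
EE     154.000000     1540.000000
filter rows where grade_rank <= 154:
       grade_rank  grade_rank_x10
major                            
CS           41.0           410.0
EE          154.0          1540.0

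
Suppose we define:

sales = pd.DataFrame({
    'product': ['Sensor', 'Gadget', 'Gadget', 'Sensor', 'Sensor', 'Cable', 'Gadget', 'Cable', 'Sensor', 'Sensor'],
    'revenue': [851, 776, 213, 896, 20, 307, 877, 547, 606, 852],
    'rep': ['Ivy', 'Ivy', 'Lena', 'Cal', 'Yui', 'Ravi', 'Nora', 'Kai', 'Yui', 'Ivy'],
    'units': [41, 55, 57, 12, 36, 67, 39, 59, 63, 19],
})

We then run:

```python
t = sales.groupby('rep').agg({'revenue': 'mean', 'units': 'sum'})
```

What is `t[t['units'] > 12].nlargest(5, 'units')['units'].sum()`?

397

group by rep: mean(revenue), sum(units):
         revenue  units
rep                    
Cal   896.000000     12
Ivy   826.333333    115
Kai   547.000000     59
Lena  213.000000     57
Nora  877.000000     39
Ravi  307.000000     67
Yui   313.000000     99
filter rows where units > 12:
         revenue  units
rep                    
Ivy   826.333333    115
Kai   547.000000     59
Lena  213.000000     57
Nora  877.000000     39
Ravi  307.000000     67
Yui   313.000000     99
take 5 rows with largest units:
         revenue  units
rep                    
Ivy   826.333333    115
Yui   313.000000     99
Ravi  307.000000     67
Kai   547.000000     59
Lena  213.000000     57
Then the sum of column 'units': 397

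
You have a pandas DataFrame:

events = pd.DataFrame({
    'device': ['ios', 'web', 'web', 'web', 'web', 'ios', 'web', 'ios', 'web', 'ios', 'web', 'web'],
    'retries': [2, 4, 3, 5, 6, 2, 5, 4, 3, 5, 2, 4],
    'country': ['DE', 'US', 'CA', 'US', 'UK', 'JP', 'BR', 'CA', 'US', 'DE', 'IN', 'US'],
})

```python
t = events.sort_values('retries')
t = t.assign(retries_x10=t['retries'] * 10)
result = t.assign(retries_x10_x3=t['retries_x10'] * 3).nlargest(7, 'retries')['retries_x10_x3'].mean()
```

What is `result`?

141.428571429

sort by retries:
   device  retries country
0     ios        2      DE
5     ios        2      JP
10    web        2      IN
2     web        3      CA
8     web        3      US
1     web        4      US
7     ios        4      CA
11    web        4      US
3     web        5      US
6     web        5      BR
9     ios        5      DE
4     web        6      UK
add column retries_x10 = t['retries'] * 10:
   device  retries country  retries_x10
0     ios        2      DE           20
5     ios        2      JP           20
10    web        2      IN           20
2     web        3      CA           30
8     web        3      US           30
1     web        4      US           40
7     ios        4      CA           40
11    web        4      US           40
3     web        5      US           50
6     web        5      BR           50
9     ios        5      DE           50
4     web        6      UK           60
add column retries_x10_x3 = t['retries_x10'] * 3:
   device  retries country  retries_x10  retries_x10_x3
0     ios        2      DE           20              60
5     ios        2      JP           20              60
10    web        2      IN           20              60
2     web        3      CA           30              90
8     web        3      US           30              90
1     web        4      US           40             120
7     ios        4      CA           40             120
11    web        4      US           40             120
3     web        5      US           50             150
6     web        5      BR           50             150
9     ios        5      DE           50             150
4     web        6      UK           60             180
take 7 rows with largest retries:
   device  retries country  retries_x10  retries_x10_x3
4     web        6      UK           60             180
3     web        5      US           50             150
6     web        5      BR           50             150
9     ios        5      DE           50             150
1     web        4      US           40             120
7     ios        4      CA           40             120
11    web        4      US           40             120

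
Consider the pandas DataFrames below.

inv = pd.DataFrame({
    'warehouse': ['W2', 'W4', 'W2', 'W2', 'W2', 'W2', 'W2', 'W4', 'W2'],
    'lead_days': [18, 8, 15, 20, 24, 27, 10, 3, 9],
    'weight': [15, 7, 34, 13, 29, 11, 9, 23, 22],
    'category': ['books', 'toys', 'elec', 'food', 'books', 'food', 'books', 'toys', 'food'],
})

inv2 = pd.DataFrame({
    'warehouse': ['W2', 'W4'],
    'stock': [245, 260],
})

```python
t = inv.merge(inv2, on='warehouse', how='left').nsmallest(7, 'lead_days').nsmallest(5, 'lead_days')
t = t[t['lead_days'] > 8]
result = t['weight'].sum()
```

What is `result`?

65

merge on 'warehouse' (how='left') → 9 rows:
  warehouse  lead_days  weight category  stock
0        W2         18      15    books    245
1        W4          8       7     toys    260
2        W2         15      34     elec    245
3        W2         20      13     food    245
4        W2         24      29    books    245
5        W2         27      11     food    245
6        W2         10       9    books    245
7        W4          3      23     toys    260
8        W2          9      22     food    245
take 7 rows with smallest lead_days:
  warehouse  lead_days  weight category  stock
7        W4          3      23     toys    260
1        W4          8       7     toys    260
8        W2          9      22     food    245
6        W2         10       9    books    245
2        W2         15      34     elec    245
0        W2         18      15    books    245
3        W2         20      13     food    245
take 5 rows with smallest lead_days:
  warehouse  lead_days  weight category  stock
7        W4          3      23     toys    260
1        W4          8       7     toys    260
8        W2          9      22     food    245
6        W2         10       9    books    245
2        W2         15      34     elec    245
filter rows where lead_days > 8:
  warehouse  lead_days  weight category  stock
8        W2          9      22     food    245
6        W2         10       9    books    245
2        W2         15      34     elec    245
sum of column 'weight' → 65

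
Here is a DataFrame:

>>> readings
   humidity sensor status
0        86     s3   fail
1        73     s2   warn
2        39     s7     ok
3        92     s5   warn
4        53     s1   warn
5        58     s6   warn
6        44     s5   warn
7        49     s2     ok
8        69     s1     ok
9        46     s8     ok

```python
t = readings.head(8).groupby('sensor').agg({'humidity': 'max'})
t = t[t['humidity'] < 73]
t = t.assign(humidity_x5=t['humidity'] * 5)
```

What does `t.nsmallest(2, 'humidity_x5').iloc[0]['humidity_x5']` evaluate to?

take first 8 rows:
   humidity sensor status
0        86     s3   fail
1        73     s2   warn
2        39     s7     ok
3        92     s5   warn
4        53     s1   warn
5        58     s6   warn
6        44     s5   warn
7        49     s2     ok
group by sensor, max of humidity:
        humidity
sensor          
s1            53
s2            73
s3            86
s5            92
s6            58
s7            39
filter rows where humidity < 73:
        humidity
sensor          
s1            53
s6            58
s7            39
add column humidity_x5 = t['humidity'] * 5:
        humidity  humidity_x5
sensor                       
s1            53          265
s6            58          290
s7            39          195
take 2 rows with smallest humidity_x5:
        humidity  humidity_x5
sensor                       
s7            39          195
s1            53          265
Finally, value at position 0, column 'humidity_x5' = 195.

195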